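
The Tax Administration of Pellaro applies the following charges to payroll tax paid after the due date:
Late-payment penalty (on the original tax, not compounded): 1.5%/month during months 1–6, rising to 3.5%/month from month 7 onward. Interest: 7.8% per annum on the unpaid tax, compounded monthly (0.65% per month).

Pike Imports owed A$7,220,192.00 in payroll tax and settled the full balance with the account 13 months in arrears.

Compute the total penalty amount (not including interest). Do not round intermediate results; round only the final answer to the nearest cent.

Penalty, months 1–6: 6 × 1.5% × A$7,220,192.00 = A$649,817.28
Penalty, months 7–13: 7 × 3.5% × A$7,220,192.00 = A$1,768,947.04
Total penalty = A$649,817.28 + A$1,768,947.04 = A$2,418,764.32

A$2,418,764.32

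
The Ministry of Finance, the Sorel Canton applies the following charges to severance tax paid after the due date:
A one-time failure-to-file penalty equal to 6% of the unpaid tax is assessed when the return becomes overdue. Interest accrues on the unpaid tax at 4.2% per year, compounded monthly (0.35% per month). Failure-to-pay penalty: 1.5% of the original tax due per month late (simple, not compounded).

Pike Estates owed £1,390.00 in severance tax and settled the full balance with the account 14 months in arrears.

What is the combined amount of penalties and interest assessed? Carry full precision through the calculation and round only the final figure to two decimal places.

£444.98

Failure-to-file penalty: 6% × £1,390.00 = £83.40
Failure-to-pay penalty = 1.5% × £1,390.00 × 14 mo = £291.90
Interest: £1,390.00 × ((1 + 0.0035)^14 − 1) = £1,390.00 × 0.0501305… = £69.6814…
Penalties + interest = £375.3000 + £69.6814… = £444.98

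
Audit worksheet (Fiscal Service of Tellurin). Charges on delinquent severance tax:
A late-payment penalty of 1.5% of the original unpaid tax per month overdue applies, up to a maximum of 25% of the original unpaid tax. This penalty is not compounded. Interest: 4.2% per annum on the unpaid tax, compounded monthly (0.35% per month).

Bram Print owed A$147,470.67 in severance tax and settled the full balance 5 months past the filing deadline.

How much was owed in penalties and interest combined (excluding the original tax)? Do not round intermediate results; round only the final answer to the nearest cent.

A$13,659.17

Penalty: 5 × 1.5% × A$147,470.67 = A$11,060.30… (below the 25% cap of A$36,867.67…)
Interest: A$147,470.67 × ((1 + 0.0035)^5 − 1) = A$147,470.67 × 0.0176229… = A$2,598.8652…
Penalties + interest = A$11,060.3003… + A$2,598.8652… = A$13,659.17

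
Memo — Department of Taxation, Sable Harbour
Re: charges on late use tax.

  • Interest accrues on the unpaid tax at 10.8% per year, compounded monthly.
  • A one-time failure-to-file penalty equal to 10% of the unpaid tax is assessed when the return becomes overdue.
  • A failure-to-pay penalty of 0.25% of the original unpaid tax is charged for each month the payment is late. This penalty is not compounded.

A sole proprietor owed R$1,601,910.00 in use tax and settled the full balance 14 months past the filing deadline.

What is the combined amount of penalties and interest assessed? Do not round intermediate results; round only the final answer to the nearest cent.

Failure-to-file penalty: 10% × R$1,601,910.00 = R$160,191.00
Failure-to-pay penalty: 14 × 0.25% × R$1,601,910.00 = R$56,066.85
Interest (10.8%/yr ÷ 12 = 0.9%/month): R$1,601,910.00 × ((1 + 0.009)^14 − 1) = R$214,084.1276…
Penalties + interest = R$216,257.8500 + R$214,084.1276… = R$430,341.98

R$430,341.98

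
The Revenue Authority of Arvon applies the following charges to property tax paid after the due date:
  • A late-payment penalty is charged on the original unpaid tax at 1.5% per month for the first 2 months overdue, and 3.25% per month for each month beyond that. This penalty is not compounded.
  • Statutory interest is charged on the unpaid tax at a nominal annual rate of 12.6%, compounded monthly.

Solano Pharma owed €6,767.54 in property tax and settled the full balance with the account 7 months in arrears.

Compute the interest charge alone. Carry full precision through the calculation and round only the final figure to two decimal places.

Interest (12.6%/yr ÷ 12 = 1.05%/month): €6,767.54 × ((1 + 0.0105)^7 − 1) = €513.3598…

€513.36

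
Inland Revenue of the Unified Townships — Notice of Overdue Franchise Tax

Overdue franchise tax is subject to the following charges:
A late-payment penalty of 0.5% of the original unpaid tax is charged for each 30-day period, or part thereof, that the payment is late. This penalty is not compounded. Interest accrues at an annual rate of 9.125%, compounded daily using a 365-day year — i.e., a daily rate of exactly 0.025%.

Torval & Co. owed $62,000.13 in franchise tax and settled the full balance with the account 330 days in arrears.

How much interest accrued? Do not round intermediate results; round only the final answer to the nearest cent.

$5,331.23

Interest: $62,000.13 × ((1 + 0.00025)^330 − 1) = $62,000.13 × 0.08598748… = $5,331.2347…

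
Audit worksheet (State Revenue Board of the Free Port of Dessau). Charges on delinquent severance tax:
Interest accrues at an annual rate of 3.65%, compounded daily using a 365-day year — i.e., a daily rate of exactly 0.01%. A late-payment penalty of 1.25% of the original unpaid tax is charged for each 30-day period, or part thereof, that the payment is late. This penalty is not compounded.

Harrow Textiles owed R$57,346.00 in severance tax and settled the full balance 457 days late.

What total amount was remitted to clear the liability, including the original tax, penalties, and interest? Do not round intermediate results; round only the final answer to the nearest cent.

Penalty periods: ⌈457/30⌉ = 16; penalty = 16 × 1.25% × R$57,346.00 = R$11,469.20
Interest: R$57,346.00 × ((1 + 0.0001)^457 − 1) = R$57,346.00 × 0.04675794… = R$2,681.3811…
Total = R$57,346.00 + R$11,469.2000 + R$2,681.3811… = R$71,496.58

R$71,496.58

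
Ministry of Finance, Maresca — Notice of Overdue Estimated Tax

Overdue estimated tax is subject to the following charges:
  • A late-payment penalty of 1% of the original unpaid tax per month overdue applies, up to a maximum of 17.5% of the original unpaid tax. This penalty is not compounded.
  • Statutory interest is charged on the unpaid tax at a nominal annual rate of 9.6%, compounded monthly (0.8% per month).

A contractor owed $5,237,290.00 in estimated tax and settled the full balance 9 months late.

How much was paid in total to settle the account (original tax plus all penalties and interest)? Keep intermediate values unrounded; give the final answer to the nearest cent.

$6,098,025.67

Penalty: 9 × 1% × $5,237,290.00 = $471,356.10 (below the 17.5% cap of $916,525.75)
Interest: $5,237,290.00 × ((1 + 0.008)^9 − 1) = $5,237,290.00 × 0.0743475… = $389,379.5662…
Total = $5,237,290.00 + $471,356.1000 + $389,379.5662… = $6,098,025.67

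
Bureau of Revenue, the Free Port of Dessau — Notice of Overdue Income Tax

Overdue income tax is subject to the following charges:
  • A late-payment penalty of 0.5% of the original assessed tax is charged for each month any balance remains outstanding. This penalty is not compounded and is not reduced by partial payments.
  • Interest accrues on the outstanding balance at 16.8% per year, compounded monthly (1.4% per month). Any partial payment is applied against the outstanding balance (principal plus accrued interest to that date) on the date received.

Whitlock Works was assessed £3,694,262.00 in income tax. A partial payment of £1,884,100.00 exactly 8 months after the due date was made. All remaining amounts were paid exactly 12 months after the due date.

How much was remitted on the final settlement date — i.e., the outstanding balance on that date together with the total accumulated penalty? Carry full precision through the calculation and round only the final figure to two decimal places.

£2,594,798.66

Balance at month 8: £3,694,262.0000 × (1 + 0.014)^8 = £4,128,871.1753…
After £1,884,100.00 payment: £4,128,871.1753… − £1,884,100.00 = £2,244,771.1753…
Balance at month 12: £2,244,771.1753… × (1 + 0.014)^4 = £2,373,142.9369…
Penalty: 12 × 0.5% × £3,694,262.00 = £221,655.72
Final settlement = outstanding balance + penalty = £2,373,142.9369… + £221,655.72 = £2,594,798.66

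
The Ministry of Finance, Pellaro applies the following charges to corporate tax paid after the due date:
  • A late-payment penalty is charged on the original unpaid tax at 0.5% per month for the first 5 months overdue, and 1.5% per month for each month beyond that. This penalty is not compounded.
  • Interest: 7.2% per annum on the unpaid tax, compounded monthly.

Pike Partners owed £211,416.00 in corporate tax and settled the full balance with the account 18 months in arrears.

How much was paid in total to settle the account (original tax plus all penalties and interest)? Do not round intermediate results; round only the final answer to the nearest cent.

£281,963.04

Penalty, months 1–5: 5 × 0.5% × £211,416.00 = £5,285.40
Penalty, months 6–18: 13 × 1.5% × £211,416.00 = £41,226.12
Interest (7.2%/yr ÷ 12 = 0.6%/month): £211,416.00 × ((1 + 0.006)^18 − 1) = £24,035.5234…
Total = £211,416.00 + £46,511.5200 + £24,035.5234… = £281,963.04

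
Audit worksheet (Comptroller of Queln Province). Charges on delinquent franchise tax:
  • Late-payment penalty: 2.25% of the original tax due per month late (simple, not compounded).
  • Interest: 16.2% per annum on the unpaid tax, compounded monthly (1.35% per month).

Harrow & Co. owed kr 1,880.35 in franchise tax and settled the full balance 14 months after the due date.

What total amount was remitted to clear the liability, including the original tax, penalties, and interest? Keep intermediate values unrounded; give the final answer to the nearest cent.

kr 2,860.98

Late-payment penalty = 2.25% × kr 1,880.35 × 14 mo = kr 592.31…
Interest: kr 1,880.35 × ((1 + 0.0135)^14 − 1) = kr 1,880.35 × 0.2065145… = kr 388.3195…
Total = kr 1,880.35 + kr 592.3103… + kr 388.3195… = kr 2,860.98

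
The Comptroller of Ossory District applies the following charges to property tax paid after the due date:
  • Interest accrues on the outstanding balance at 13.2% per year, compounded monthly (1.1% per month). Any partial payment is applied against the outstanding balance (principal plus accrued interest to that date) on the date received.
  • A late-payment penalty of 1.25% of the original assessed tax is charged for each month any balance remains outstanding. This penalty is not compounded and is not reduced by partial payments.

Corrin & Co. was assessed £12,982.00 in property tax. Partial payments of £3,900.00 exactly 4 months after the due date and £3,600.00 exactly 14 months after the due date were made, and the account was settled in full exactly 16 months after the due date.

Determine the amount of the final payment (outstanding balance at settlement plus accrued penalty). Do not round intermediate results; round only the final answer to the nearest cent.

£9,935.01

Balance at month 4: £12,982.0000 × (1 + 0.011)^4 = £13,562.7022…
After £3,900.00 payment: £13,562.7022… − £3,900.00 = £9,662.7022…
Balance at month 14: £9,662.7022… × (1 + 0.011)^10 = £10,779.7863…
After £3,600.00 payment: £10,779.7863… − £3,600.00 = £7,179.7863…
Balance at month 16: £7,179.7863… × (1 + 0.011)^2 = £7,338.6104…
Penalty: 16 × 1.25% × £12,982.00 = £2,596.40
Final settlement = outstanding balance + penalty = £7,338.6104… + £2,596.40 = £9,935.01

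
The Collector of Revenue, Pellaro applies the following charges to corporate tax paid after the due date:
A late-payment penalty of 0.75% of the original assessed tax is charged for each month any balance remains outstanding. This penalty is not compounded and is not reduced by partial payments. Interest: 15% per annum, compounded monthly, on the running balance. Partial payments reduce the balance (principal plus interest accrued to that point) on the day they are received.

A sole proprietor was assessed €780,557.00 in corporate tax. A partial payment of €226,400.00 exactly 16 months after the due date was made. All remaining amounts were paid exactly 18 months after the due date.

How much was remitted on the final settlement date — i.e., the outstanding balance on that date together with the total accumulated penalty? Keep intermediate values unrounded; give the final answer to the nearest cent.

Monthly rate = 15% ÷ 12 = 1.25%
Balance at month 16: €780,557.0000 × (1 + 0.0125)^16 = €952,193.3257…
After €226,400.00 payment: €952,193.3257… − €226,400.00 = €725,793.3257…
Balance at month 18: €725,793.3257… × (1 + 0.0125)^2 = €744,051.5640…
Penalty: 18 × 0.75% × €780,557.00 = €105,375.20…
Final settlement = outstanding balance + penalty = €744,051.5640… + €105,375.20… = €849,426.76

€849,426.76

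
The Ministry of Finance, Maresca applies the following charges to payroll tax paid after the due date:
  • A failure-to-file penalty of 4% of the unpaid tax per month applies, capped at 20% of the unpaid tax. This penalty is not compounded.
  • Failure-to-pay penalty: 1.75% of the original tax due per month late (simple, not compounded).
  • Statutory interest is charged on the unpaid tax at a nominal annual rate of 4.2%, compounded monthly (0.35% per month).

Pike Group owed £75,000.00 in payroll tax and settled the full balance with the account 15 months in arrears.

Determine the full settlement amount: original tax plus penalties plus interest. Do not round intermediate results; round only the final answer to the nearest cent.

£113,722.95

Failure-to-file: 15 × 4% × £75,000.00 = £45,000.00, capped at 20% × £75,000.00 = £15,000.00
Failure-to-pay penalty: 15 × 1.75% × £75,000.00 = £19,687.50
Interest: £75,000.00 × ((1 + 0.0035)^15 − 1) = £75,000.00 × 0.0538060… = £4,035.4473…
Total = £75,000.00 + £34,687.5000 + £4,035.4473… = £113,722.95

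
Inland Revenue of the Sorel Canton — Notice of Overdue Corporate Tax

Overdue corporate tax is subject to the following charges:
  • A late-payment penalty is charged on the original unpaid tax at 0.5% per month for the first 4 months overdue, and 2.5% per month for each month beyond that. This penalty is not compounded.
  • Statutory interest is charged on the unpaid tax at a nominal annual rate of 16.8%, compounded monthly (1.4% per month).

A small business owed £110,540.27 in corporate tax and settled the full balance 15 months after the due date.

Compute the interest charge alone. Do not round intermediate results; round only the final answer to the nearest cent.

Interest: £110,540.27 × ((1 + 0.014)^15 − 1) = £110,540.27 × 0.2318826… = £25,632.3665…

£25,632.37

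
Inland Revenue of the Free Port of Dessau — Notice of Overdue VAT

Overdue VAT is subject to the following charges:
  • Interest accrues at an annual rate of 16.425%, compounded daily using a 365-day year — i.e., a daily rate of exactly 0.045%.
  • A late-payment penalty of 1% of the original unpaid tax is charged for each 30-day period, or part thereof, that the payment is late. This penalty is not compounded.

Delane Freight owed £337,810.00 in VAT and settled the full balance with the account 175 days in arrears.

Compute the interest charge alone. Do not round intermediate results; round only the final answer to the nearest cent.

Interest: £337,810.00 × ((1 + 0.00045)^175 − 1) = £337,810.00 × 0.08191464… = £27,671.5846…

£27,671.58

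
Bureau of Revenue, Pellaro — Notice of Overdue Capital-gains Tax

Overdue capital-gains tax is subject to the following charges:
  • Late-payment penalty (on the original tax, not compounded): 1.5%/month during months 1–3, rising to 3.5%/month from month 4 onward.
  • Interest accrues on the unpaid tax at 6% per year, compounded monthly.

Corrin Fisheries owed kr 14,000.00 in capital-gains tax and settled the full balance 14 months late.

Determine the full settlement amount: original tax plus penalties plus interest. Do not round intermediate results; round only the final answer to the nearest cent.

kr 21,032.50

Penalty, months 1–3: 3 × 1.5% × kr 14,000.00 = kr 630.00
Penalty, months 4–14: 11 × 3.5% × kr 14,000.00 = kr 5,390.00
Interest (6%/yr ÷ 12 = 0.5%/month): kr 14,000.00 × ((1 + 0.005)^14 − 1) = kr 1,012.4958…
Total = kr 14,000.00 + kr 6,020.0000 + kr 1,012.4958… = kr 21,032.50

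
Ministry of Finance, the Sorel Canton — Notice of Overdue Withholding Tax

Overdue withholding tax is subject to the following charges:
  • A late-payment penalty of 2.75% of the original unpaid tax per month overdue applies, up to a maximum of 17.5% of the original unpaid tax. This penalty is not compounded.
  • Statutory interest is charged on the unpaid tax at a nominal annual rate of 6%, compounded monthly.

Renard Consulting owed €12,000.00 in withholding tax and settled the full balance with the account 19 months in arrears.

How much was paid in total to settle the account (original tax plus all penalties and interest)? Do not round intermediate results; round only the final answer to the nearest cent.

Penalty (uncapped): 19 × 2.75% × €12,000.00 = €6,270.00; cap = 17.5% × €12,000.00 = €2,100.00 → penalty = €2,100.00
Interest (6%/yr ÷ 12 = 0.5%/month): €12,000.00 × ((1 + 0.005)^19 − 1) = €1,192.7830…
Total = €12,000.00 + €2,100.0000 + €1,192.7830… = €15,292.78

€15,292.78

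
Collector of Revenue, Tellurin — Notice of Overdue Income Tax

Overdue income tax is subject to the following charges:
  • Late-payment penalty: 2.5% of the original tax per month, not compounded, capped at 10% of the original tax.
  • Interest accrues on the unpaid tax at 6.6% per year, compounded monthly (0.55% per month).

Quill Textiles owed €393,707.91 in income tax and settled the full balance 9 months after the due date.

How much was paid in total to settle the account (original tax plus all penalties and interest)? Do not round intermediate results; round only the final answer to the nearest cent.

Penalty (uncapped): 9 × 2.5% × €393,707.91 = €88,584.28…; cap = 10% × €393,707.91 = €39,370.79… → penalty = €39,370.79…
Interest: €393,707.91 × ((1 + 0.0055)^9 − 1) = €393,707.91 × 0.0506031… = €19,922.8374…
Total = €393,707.91 + €39,370.7910 + €19,922.8374… = €453,001.54

€453,001.54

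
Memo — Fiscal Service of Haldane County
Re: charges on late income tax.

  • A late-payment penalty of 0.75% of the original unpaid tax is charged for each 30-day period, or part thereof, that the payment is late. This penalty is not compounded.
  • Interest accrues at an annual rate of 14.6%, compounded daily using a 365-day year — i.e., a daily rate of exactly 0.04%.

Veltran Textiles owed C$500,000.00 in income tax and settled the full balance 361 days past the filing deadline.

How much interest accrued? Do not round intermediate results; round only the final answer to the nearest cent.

Interest: C$500,000.00 × ((1 + 0.0004)^361 − 1) = C$500,000.00 × 0.15531280… = C$77,656.3988…

C$77,656.40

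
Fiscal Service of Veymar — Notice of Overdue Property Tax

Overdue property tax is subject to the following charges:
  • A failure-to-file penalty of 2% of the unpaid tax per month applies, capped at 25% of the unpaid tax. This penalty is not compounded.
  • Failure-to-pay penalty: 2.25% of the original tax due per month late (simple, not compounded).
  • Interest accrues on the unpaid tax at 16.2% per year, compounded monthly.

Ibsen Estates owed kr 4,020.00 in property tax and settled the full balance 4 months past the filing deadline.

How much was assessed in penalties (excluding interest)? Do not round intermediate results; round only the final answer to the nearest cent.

Failure-to-file: 4 × 2% × kr 4,020.00 = kr 321.60 (under the 25% cap)
Failure-to-pay penalty: 4 × 2.25% × kr 4,020.00 = kr 361.80
Total penalty = kr 321.60 + kr 361.80 = kr 683.40

kr 683.40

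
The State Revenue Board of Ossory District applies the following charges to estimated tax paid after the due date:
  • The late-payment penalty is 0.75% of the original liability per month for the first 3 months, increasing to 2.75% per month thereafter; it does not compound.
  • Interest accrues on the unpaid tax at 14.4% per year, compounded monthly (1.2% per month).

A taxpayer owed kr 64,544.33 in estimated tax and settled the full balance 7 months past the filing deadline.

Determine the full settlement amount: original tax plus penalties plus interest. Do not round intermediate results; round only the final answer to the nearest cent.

kr 78,717.31

Penalty, months 1–3: 3 × 0.75% × kr 64,544.33 = kr 1,452.25…
Penalty, months 4–7: 4 × 2.75% × kr 64,544.33 = kr 7,099.88…
Interest: kr 64,544.33 × ((1 + 0.012)^7 − 1) = kr 64,544.33 × 0.0870852… = kr 5,620.8566…
Total = kr 64,544.33 + kr 8,552.1237… + kr 5,620.8566… = kr 78,717.31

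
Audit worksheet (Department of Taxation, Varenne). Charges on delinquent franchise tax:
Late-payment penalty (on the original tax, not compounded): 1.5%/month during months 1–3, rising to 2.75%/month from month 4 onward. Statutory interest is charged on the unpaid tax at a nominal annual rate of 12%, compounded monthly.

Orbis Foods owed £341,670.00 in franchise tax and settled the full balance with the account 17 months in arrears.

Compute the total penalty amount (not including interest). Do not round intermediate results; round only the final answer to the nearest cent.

£146,918.10

Penalty, months 1–3: 3 × 1.5% × £341,670.00 = £15,375.15
Penalty, months 4–17: 14 × 2.75% × £341,670.00 = £131,542.95
Total penalty = £15,375.15 + £131,542.95 = £146,918.10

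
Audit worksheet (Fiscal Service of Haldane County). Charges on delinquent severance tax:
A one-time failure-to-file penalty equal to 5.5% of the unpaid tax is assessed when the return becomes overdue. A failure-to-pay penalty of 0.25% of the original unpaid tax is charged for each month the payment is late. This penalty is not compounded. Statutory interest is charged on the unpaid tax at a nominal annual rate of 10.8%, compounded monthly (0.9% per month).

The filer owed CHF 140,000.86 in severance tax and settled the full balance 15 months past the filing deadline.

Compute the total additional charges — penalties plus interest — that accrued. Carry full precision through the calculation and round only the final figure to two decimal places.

Failure-to-file penalty: 5.5% × CHF 140,000.86 = CHF 7,700.05…
Failure-to-pay penalty = 0.25% × CHF 140,000.86 × 15 mo = CHF 5,250.03…
Interest: CHF 140,000.86 × ((1 + 0.009)^15 − 1) = CHF 140,000.86 × 0.1438458… = CHF 20,138.5400…
Penalties + interest = CHF 12,950.0796… + CHF 20,138.5400… = CHF 33,088.62

CHF 33,088.62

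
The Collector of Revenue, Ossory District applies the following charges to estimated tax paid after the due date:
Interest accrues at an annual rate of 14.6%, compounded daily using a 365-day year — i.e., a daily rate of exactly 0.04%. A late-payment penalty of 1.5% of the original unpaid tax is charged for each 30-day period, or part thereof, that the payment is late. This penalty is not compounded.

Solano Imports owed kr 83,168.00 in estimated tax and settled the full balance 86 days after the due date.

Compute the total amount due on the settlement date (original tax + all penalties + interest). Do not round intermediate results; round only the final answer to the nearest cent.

Penalty periods: ⌈86/30⌉ = 3; penalty = 3 × 1.5% × kr 83,168.00 = kr 3,742.56
Interest: kr 83,168.00 × ((1 + 0.0004)^86 − 1) = kr 83,168.00 × 0.03499140… = kr 2,910.1651…
Total = kr 83,168.00 + kr 3,742.5600 + kr 2,910.1651… = kr 89,820.73

kr 89,820.73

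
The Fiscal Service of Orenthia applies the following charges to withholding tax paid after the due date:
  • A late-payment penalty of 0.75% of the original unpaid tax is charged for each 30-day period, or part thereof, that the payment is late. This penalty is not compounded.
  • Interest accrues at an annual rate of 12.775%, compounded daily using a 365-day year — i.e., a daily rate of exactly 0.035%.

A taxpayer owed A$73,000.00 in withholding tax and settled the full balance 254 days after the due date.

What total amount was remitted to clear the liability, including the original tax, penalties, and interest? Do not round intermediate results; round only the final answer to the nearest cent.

A$84,713.17

Penalty periods: ⌈254/30⌉ = 9; penalty = 9 × 0.75% × A$73,000.00 = A$4,927.50
Interest: A$73,000.00 × ((1 + 0.00035)^254 − 1) = A$73,000.00 × 0.09295435… = A$6,785.6678…
Total = A$73,000.00 + A$4,927.5000 + A$6,785.6678… = A$84,713.17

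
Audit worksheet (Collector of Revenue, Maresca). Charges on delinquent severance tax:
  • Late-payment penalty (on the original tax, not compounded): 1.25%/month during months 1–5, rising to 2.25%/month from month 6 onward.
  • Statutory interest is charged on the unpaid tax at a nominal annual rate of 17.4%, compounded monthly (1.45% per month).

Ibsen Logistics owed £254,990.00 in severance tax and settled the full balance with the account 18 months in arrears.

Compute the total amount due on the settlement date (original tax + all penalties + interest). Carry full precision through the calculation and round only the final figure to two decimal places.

Penalty, months 1–5: 5 × 1.25% × £254,990.00 = £15,936.88…
Penalty, months 6–18: 13 × 2.25% × £254,990.00 = £74,584.58…
Interest: £254,990.00 × ((1 + 0.0145)^18 − 1) = £254,990.00 × 0.2957969… = £75,425.2424…
Total = £254,990.00 + £90,521.4500 + £75,425.2424… = £420,936.69

£420,936.69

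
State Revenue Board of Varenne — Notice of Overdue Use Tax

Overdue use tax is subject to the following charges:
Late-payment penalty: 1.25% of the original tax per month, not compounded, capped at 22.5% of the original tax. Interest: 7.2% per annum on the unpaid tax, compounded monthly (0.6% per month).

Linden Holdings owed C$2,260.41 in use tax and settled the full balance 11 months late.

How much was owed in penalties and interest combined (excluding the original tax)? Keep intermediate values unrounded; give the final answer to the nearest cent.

C$464.55

Penalty: 11 × 1.25% × C$2,260.41 = C$310.81… (below the 22.5% cap of C$508.59…)
Interest: C$2,260.41 × ((1 + 0.006)^11 − 1) = C$2,260.41 × 0.0680161… = C$153.7442…
Penalties + interest = C$310.8064… + C$153.7442… = C$464.55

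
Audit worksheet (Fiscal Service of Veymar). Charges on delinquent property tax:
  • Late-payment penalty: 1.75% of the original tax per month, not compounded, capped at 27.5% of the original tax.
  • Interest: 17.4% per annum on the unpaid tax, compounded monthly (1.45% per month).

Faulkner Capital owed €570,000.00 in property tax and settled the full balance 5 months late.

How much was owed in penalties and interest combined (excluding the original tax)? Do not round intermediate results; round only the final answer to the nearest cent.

Penalty: 5 × 1.75% × €570,000.00 = €49,875.00 (below the 27.5% cap of €156,750.00)
Interest: €570,000.00 × ((1 + 0.0145)^5 − 1) = €570,000.00 × 0.0746332… = €42,540.9285…
Penalties + interest = €49,875.0000 + €42,540.9285… = €92,415.93

€92,415.93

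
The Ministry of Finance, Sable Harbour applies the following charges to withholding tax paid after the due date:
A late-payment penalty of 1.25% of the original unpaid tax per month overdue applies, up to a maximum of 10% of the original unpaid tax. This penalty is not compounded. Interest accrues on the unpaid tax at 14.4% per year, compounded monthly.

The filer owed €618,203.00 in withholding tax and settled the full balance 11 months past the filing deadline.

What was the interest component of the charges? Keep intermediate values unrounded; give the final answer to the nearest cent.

€86,679.53

Interest (14.4%/yr ÷ 12 = 1.2%/month): €618,203.00 × ((1 + 0.012)^11 − 1) = €86,679.5280…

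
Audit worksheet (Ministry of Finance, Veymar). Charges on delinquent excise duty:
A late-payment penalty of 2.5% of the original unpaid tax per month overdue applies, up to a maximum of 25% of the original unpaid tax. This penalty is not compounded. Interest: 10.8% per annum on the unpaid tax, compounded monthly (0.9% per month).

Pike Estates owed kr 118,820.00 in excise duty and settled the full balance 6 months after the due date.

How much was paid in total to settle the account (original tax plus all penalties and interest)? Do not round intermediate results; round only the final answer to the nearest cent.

kr 143,205.39

Penalty: 6 × 2.5% × kr 118,820.00 = kr 17,823.00 (below the 25% cap of kr 29,705.00)
Interest: kr 118,820.00 × ((1 + 0.009)^6 − 1) = kr 118,820.00 × 0.0552297… = kr 6,562.3904…
Total = kr 118,820.00 + kr 17,823.0000 + kr 6,562.3904… = kr 143,205.39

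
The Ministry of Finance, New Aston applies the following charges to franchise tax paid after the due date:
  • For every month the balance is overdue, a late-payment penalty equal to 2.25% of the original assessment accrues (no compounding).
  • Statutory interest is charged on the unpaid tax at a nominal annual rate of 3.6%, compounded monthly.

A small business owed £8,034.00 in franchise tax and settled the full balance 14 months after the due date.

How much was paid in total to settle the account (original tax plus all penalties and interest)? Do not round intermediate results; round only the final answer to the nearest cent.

Late-payment penalty: 14 × 2.25% × £8,034.00 = £2,530.71
Interest (3.6%/yr ÷ 12 = 0.3%/month): £8,034.00 × ((1 + 0.003)^14 − 1) = £344.0875…
Total = £8,034.00 + £2,530.7100 + £344.0875… = £10,908.80

£10,908.80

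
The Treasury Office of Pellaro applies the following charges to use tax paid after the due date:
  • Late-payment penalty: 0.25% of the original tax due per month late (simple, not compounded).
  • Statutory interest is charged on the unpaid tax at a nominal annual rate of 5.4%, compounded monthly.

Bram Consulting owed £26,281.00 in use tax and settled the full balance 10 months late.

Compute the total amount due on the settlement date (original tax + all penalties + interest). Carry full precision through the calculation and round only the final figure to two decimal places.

£28,144.91

Late-payment penalty: 10 × 0.25% × £26,281.00 = £657.03…
Interest (5.4%/yr ÷ 12 = 0.45%/month): £26,281.00 × ((1 + 0.0045)^10 − 1) = £1,206.8832…
Total = £26,281.00 + £657.0250 + £1,206.8832… = £28,144.91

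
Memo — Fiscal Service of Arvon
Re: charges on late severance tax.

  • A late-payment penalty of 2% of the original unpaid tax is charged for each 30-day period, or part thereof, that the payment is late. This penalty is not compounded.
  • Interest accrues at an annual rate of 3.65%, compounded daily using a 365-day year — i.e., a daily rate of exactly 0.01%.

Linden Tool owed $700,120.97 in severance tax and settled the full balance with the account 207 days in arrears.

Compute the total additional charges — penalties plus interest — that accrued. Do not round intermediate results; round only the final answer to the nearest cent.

$112,659.74

Penalty periods: ⌈207/30⌉ = 7; penalty = 7 × 2% × $700,120.97 = $98,016.94…
Interest: $700,120.97 × ((1 + 0.0001)^207 − 1) = $700,120.97 × 0.02091467… = $14,642.8021…
Penalties + interest = $98,016.9358 + $14,642.8021… = $112,659.74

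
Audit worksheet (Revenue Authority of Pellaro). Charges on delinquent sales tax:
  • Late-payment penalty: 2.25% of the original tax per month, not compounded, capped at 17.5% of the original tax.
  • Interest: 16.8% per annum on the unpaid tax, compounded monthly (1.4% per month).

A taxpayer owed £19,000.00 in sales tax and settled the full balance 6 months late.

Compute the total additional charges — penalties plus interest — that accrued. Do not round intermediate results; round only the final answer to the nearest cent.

Penalty: 6 × 2.25% × £19,000.00 = £2,565.00 (below the 17.5% cap of £3,325.00)
Interest: £19,000.00 × ((1 + 0.014)^6 − 1) = £19,000.00 × 0.0869955… = £1,652.9137…
Penalties + interest = £2,565.0000 + £1,652.9137… = £4,217.91

£4,217.91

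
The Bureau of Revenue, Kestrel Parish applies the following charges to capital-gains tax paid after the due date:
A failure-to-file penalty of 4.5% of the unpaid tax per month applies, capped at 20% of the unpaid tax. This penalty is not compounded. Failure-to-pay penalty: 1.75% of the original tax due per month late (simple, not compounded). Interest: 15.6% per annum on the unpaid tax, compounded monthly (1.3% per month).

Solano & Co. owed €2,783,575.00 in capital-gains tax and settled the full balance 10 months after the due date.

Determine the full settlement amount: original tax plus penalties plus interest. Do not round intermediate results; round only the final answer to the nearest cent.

€4,211,200.28

Failure-to-file: 10 × 4.5% × €2,783,575.00 = €1,252,608.75, capped at 20% × €2,783,575.00 = €556,715.00
Failure-to-pay penalty = 1.75% × €2,783,575.00 × 10 mo = €487,125.63…
Interest: €2,783,575.00 × ((1 + 0.013)^10 − 1) = €2,783,575.00 × 0.1378747… = €383,784.6582…
Total = €2,783,575.00 + €1,043,840.6250 + €383,784.6582… = €4,211,200.28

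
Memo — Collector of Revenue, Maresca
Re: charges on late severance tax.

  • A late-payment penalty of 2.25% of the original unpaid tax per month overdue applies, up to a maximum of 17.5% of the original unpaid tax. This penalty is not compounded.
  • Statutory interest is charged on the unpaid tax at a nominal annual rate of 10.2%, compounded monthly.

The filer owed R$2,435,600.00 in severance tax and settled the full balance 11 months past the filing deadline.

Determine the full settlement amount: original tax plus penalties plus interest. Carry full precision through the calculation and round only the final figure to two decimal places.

Penalty (uncapped): 11 × 2.25% × R$2,435,600.00 = R$602,811.00; cap = 17.5% × R$2,435,600.00 = R$426,230.00 → penalty = R$426,230.00
Interest (10.2%/yr ÷ 12 = 0.85%/month): R$2,435,600.00 × ((1 + 0.0085)^11 − 1) = R$237,658.1123…
Total = R$2,435,600.00 + R$426,230.0000 + R$237,658.1123… = R$3,099,488.11

R$3,099,488.11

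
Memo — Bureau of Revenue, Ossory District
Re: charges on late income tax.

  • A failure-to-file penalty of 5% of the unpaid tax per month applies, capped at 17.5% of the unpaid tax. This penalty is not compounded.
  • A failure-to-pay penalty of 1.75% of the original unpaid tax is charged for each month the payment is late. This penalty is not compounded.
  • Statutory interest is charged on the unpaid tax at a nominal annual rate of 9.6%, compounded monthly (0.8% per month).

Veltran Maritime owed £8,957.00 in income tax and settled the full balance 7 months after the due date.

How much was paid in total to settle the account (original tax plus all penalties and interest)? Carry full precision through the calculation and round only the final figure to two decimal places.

Failure-to-file: 7 × 5% × £8,957.00 = £3,134.95, capped at 17.5% × £8,957.00 = £1,567.48…
Failure-to-pay penalty = 1.75% × £8,957.00 × 7 mo = £1,097.23…
Interest: £8,957.00 × ((1 + 0.008)^7 − 1) = £8,957.00 × 0.0573621… = £513.7920…
Total = £8,957.00 + £2,664.7075 + £513.7920… = £12,135.50

£12,135.50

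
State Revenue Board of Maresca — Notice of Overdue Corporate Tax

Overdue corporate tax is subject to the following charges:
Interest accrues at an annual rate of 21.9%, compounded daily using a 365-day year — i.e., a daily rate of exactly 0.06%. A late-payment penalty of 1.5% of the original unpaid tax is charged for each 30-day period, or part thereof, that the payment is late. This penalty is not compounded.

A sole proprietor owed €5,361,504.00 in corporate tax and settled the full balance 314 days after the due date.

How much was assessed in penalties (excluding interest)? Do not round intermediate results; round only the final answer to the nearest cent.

€884,648.16

Penalty periods: ⌈314/30⌉ = 11; penalty = 11 × 1.5% × €5,361,504.00 = €884,648.16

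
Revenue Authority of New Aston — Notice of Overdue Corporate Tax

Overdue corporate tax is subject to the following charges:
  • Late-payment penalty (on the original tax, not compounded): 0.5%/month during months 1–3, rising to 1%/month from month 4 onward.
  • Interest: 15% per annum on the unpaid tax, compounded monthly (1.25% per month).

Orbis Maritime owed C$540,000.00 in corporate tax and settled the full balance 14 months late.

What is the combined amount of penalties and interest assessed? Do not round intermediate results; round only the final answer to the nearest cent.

C$170,075.56

Penalty, months 1–3: 3 × 0.5% × C$540,000.00 = C$8,100.00
Penalty, months 4–14: 11 × 1% × C$540,000.00 = C$59,400.00
Interest: C$540,000.00 × ((1 + 0.0125)^14 − 1) = C$540,000.00 × 0.1899547… = C$102,575.5642…
Penalties + interest = C$67,500.0000 + C$102,575.5642… = C$170,075.56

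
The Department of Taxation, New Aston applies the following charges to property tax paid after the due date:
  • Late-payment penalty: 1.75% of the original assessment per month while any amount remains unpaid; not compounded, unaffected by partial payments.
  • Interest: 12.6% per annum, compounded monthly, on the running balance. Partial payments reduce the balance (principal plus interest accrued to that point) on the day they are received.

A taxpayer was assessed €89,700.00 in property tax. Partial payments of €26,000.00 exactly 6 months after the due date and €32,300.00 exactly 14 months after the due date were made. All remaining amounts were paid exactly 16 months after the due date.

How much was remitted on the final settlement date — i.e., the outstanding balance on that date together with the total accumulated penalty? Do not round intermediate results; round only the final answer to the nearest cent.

Monthly rate = 12.6% ÷ 12 = 1.05%
Balance at month 6: €89,700.0000 × (1 + 0.0105)^6 = €95,501.5346…
After €26,000.00 payment: €95,501.5346… − €26,000.00 = €69,501.5346…
Balance at month 14: €69,501.5346… × (1 + 0.0105)^8 = €75,558.7799…
After €32,300.00 payment: €75,558.7799… − €32,300.00 = €43,258.7799…
Balance at month 16: €43,258.7799… × (1 + 0.0105)^2 = €44,171.9836…
Penalty: 16 × 1.75% × €89,700.00 = €25,116.00
Final settlement = outstanding balance + penalty = €44,171.9836… + €25,116.00 = €69,287.98

€69,287.98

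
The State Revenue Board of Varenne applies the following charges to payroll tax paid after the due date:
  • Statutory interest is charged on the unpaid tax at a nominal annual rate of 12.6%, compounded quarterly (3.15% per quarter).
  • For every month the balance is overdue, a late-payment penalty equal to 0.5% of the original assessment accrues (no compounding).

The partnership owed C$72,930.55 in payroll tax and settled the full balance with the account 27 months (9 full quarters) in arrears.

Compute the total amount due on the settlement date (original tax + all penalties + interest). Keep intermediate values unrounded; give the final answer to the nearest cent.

C$106,257.95

Late-payment penalty = 0.5% × C$72,930.55 × 27 mo = C$9,845.62…
Interest: C$72,930.55 × ((1 + 0.0315)^9 − 1) = C$72,930.55 × 0.3219745… = C$23,481.7802…
Total = C$72,930.55 + C$9,845.6243… + C$23,481.7802… = C$106,257.95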